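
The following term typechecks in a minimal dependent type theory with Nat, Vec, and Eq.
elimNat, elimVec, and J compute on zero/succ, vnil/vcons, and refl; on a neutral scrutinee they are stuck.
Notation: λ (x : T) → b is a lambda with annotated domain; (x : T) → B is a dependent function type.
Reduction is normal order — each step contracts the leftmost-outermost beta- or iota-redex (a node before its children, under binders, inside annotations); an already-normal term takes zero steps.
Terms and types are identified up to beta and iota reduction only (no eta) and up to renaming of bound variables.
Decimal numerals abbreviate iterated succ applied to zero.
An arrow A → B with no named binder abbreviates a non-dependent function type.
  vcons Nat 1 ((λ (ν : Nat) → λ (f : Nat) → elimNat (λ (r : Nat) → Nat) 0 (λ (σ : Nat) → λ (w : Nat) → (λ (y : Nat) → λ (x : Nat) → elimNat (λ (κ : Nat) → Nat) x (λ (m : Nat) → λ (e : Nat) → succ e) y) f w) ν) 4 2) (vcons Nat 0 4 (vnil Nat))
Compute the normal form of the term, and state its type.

resulting normal form:
  vcons Nat 1 8 (vcons Nat 0 4 (vnil Nat))
type:
  Vec Nat 2


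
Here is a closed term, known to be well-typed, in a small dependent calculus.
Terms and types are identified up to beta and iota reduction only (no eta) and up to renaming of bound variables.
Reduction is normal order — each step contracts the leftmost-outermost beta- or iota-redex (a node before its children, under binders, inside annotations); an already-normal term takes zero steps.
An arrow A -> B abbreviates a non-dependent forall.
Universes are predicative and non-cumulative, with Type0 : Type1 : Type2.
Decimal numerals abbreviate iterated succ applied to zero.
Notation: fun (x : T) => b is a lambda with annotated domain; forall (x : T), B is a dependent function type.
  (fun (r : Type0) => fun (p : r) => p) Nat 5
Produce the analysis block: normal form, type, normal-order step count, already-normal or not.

reduced normal form:
  5
inferred type:
  Nat
steps to reach normal form (normal order): 2
started in normal form: no
first contracted redex: a beta-redex


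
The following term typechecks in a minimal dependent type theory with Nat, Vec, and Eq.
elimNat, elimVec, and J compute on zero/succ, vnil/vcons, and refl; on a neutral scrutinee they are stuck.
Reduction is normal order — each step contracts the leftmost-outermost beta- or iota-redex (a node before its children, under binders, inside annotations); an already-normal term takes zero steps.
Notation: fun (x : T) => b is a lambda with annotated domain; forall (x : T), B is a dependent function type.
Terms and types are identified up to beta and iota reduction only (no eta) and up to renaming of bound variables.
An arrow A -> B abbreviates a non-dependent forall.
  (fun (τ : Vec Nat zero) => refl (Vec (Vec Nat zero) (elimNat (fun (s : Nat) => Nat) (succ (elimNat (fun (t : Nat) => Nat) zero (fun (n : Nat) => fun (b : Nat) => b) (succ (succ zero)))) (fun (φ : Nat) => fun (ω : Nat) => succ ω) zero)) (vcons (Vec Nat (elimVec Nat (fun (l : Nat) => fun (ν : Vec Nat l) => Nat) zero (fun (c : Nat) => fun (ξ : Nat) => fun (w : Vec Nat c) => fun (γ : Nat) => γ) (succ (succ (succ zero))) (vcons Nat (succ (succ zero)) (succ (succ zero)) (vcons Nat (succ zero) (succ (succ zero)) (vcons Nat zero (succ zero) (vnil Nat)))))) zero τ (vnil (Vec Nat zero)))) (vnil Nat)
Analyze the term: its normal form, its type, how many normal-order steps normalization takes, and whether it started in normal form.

normal form:
  refl (Vec (Vec Nat zero) (succ zero)) (vcons (Vec Nat zero) zero (vnil Nat) (vnil (Vec Nat zero)))
inferred type:
  Eq (Vec (Vec Nat zero) (succ zero)) (vcons (Vec Nat zero) zero (vnil Nat) (vnil (Vec Nat zero))) (vcons (Vec Nat zero) zero (vnil Nat) (vnil (Vec Nat zero)))
steps to reach normal form (normal order): 25
started in normal form: no
first redex: a beta-redex


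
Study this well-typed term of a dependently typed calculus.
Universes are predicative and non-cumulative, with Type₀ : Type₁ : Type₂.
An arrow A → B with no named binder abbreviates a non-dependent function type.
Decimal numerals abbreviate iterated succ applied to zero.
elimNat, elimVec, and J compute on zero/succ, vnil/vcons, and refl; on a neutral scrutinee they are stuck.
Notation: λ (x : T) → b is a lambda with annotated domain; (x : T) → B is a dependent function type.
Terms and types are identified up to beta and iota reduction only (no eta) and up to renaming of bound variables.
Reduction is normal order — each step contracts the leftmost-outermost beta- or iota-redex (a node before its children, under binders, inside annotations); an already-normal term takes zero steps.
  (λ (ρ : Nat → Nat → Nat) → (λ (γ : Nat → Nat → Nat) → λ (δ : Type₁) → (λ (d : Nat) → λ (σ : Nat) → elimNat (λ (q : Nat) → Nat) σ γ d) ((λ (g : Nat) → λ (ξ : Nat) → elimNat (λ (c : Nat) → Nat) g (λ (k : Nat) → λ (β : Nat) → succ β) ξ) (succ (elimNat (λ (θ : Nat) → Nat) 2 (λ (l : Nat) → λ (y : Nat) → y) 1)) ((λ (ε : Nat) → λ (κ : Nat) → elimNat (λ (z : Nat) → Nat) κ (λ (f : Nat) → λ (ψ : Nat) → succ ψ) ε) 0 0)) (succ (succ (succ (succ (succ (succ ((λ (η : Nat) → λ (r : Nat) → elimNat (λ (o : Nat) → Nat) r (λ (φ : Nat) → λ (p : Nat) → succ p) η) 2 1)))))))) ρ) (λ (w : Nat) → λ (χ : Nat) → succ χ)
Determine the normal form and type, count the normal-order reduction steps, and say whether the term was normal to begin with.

normal form:
  λ (ρ : Type₁) → 12
the term's type:
  Type₁ → Nat
normal-order step count: 33
term was already normal: no
first contracted redex: a beta-redex


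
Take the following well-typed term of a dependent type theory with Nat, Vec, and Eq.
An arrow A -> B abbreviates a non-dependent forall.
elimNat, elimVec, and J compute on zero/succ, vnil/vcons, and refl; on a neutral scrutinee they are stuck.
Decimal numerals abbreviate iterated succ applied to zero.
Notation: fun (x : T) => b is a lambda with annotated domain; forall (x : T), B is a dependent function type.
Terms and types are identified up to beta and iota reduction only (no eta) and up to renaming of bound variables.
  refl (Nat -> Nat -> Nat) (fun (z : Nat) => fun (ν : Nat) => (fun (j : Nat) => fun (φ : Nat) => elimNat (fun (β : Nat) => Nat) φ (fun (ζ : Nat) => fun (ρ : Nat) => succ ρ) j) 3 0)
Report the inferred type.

inferred type:
  Eq (Nat -> Nat -> Nat) (fun (z : Nat) => fun (ν : Nat) => 3) (fun (j : Nat) => fun (φ : Nat) => 3)


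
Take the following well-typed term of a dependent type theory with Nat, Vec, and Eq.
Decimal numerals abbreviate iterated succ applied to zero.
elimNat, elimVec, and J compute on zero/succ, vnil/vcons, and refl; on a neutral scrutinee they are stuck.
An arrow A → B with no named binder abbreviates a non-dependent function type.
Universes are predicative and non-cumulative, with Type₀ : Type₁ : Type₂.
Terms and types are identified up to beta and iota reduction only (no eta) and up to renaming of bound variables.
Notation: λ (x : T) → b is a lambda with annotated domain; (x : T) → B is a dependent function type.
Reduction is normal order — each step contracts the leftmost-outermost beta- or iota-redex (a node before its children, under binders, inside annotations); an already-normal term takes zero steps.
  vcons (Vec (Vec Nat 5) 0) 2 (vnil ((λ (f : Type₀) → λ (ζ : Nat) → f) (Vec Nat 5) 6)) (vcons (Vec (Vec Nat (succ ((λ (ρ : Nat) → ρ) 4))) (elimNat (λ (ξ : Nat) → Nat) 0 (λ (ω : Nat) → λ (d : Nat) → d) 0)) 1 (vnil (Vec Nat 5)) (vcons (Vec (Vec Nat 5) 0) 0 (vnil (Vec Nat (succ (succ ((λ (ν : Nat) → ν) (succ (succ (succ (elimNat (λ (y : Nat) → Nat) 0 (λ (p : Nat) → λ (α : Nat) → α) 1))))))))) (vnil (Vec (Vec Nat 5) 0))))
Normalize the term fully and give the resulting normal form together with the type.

reduced normal form:
  vcons (Vec (Vec Nat 5) 0) 2 (vnil (Vec Nat 5)) (vcons (Vec (Vec Nat 5) 0) 1 (vnil (Vec Nat 5)) (vcons (Vec (Vec Nat 5) 0) 0 (vnil (Vec Nat 5)) (vnil (Vec (Vec Nat 5) 0))))
type:
  Vec (Vec (Vec Nat 5) 0) 3


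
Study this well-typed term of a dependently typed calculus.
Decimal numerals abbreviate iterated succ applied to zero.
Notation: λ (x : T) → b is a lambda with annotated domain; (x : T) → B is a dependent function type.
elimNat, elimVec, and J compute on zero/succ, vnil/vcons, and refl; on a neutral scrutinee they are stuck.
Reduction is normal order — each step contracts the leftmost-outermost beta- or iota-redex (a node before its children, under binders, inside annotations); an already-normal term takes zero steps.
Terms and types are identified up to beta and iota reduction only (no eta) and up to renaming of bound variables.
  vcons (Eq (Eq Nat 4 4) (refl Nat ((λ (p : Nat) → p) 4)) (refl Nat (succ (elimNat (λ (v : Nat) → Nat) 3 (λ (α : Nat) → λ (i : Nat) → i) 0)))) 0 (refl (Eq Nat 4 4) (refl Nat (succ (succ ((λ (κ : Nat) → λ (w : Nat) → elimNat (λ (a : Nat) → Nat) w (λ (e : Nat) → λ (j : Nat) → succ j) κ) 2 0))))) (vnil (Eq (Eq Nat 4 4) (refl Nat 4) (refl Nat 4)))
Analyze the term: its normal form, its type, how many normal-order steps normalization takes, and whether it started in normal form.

resulting normal form:
  vcons (Eq (Eq Nat 4 4) (refl Nat 4) (refl Nat 4)) 0 (refl (Eq Nat 4 4) (refl Nat 4)) (vnil (Eq (Eq Nat 4 4) (refl Nat 4) (refl Nat 4)))
type:
  Vec (Eq (Eq Nat 4 4) (refl Nat 4) (refl Nat 4)) 1
steps to reach normal form (normal order): 11
started in normal form: no
first contracted redex: a beta-redex


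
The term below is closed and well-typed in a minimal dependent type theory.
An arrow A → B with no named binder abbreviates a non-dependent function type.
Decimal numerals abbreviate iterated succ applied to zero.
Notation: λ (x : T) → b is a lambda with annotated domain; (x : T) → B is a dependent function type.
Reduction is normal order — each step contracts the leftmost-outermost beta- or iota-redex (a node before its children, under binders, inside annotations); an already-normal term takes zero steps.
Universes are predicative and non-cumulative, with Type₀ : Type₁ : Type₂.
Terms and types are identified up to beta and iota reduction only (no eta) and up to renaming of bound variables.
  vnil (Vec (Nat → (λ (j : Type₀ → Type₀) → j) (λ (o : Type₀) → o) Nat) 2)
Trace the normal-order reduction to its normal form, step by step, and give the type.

normal-order reduction sequence:
  vnil (Vec (Nat → (λ (j : Type₀ → Type₀) → j) (λ (o : Type₀) → o) Nat) 2)
  ~> vnil (Vec (Nat → (λ (j : Type₀) → j) Nat) 2)
  ~> vnil (Vec (Nat → Nat) 2)
inferred type:
  Vec (Vec (Nat → Nat) 2) 0


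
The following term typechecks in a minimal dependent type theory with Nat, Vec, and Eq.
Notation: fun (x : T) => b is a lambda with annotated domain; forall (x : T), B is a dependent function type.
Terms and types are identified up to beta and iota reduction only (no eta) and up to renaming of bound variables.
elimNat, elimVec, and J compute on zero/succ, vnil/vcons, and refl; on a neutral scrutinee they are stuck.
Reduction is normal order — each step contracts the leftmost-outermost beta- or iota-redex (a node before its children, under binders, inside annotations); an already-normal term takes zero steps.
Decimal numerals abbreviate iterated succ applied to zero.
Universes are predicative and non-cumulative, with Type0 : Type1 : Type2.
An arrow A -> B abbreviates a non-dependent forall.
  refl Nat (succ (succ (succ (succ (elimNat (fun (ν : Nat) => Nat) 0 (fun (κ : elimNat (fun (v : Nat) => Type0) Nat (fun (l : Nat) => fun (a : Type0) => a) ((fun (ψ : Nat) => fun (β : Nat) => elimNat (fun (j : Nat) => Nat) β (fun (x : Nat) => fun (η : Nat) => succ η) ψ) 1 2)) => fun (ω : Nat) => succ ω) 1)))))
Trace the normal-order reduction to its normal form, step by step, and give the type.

reduction (normal order):
  refl Nat (succ (succ (succ (succ (elimNat (fun (ν : Nat) => Nat) 0 (fun (κ : elimNat (fun (v : Nat) => Type0) Nat (fun (l : Nat) => fun (a : Type0) => a) ((fun (ψ : Nat) => fun (β : Nat) => elimNat (fun (j : Nat) => Nat) β (fun (x : Nat) => fun (η : Nat) => succ η) ψ) 1 2)) => fun (ω : Nat) => succ ω) 1)))))
  ~> refl Nat (succ (succ (succ (succ ((fun (ν : elimNat (fun (κ : Nat) => Type0) Nat (fun (v : Nat) => fun (l : Type0) => l) ((fun (a : Nat) => fun (ψ : Nat) => elimNat (fun (β : Nat) => Nat) ψ (fun (j : Nat) => fun (x : Nat) => succ x) a) 1 2)) => fun (η : Nat) => succ η) 0 (elimNat (fun (ω : Nat) => Nat) 0 (fun (f : elimNat (fun (α : Nat) => Type0) Nat (fun (c : Nat) => fun (s : Type0) => s) ((fun (w : Nat) => fun (o : Nat) => elimNat (fun (φ : Nat) => Nat) o (fun (y : Nat) => fun (m : Nat) => succ m) w) 1 2)) => fun (z : Nat) => succ z) 0))))))
  ~> refl Nat (succ (succ (succ (succ ((fun (ν : Nat) => succ ν) (elimNat (fun (κ : Nat) => Nat) 0 (fun (v : elimNat (fun (l : Nat) => Type0) Nat (fun (a : Nat) => fun (ψ : Type0) => ψ) ((fun (β : Nat) => fun (j : Nat) => elimNat (fun (x : Nat) => Nat) j (fun (η : Nat) => fun (ω : Nat) => succ ω) β) 1 2)) => fun (f : Nat) => succ f) 0))))))
  ~> refl Nat (succ (succ (succ (succ (succ (elimNat (fun (ν : Nat) => Nat) 0 (fun (κ : elimNat (fun (v : Nat) => Type0) Nat (fun (l : Nat) => fun (a : Type0) => a) ((fun (ψ : Nat) => fun (β : Nat) => elimNat (fun (j : Nat) => Nat) β (fun (x : Nat) => fun (η : Nat) => succ η) ψ) 1 2)) => fun (ω : Nat) => succ ω) 0))))))
  ~> refl Nat 5
the term's type:
  Eq Nat 5 5


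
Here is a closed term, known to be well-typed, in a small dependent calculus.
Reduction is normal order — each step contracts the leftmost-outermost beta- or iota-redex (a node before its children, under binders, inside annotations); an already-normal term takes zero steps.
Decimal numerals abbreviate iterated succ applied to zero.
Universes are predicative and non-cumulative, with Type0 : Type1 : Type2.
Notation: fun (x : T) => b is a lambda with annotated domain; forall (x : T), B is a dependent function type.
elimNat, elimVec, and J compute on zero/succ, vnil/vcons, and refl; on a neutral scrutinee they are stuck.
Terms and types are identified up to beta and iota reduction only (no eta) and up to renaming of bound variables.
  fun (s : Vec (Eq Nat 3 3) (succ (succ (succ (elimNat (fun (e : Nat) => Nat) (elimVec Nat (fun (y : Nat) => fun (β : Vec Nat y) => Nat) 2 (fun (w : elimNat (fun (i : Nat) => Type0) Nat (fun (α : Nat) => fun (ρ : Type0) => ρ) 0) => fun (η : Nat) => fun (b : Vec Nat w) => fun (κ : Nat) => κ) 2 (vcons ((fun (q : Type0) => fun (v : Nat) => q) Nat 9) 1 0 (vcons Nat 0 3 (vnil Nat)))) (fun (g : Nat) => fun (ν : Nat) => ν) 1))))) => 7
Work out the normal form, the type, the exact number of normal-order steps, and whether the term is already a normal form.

normal form:
  fun (s : Vec (Eq Nat 3 3) 5) => 7
type:
  forall (s : Vec (Eq Nat 3 3) 5), Nat
normal-order step count: 15
term was already normal: no
first contracted redex: an elimNat iota-redex


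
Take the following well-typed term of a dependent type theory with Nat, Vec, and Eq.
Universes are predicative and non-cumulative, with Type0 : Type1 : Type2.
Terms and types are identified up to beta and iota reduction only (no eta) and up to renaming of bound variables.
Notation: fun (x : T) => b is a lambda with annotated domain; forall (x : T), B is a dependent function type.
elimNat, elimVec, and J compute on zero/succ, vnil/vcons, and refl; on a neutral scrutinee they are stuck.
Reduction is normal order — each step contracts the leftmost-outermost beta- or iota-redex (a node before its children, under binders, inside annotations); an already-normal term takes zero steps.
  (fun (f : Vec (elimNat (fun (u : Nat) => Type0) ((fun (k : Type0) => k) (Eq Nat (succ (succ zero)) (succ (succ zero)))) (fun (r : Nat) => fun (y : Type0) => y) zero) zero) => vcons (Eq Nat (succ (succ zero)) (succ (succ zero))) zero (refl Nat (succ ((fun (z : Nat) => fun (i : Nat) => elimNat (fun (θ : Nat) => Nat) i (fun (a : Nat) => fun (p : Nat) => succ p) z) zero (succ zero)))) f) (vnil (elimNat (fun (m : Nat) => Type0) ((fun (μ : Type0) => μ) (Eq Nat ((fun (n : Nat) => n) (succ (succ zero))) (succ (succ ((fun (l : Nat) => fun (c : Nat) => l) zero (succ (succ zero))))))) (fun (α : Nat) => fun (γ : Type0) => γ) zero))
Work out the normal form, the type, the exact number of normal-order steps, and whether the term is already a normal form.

resulting normal form:
  vcons (Eq Nat (succ (succ zero)) (succ (succ zero))) zero (refl Nat (succ (succ zero))) (vnil (Eq Nat (succ (succ zero)) (succ (succ zero))))
inferred type:
  Vec (Eq Nat (succ (succ zero)) (succ (succ zero))) (succ zero)
steps to reach normal form (normal order): 9
term was already normal: no
first redex: a beta-redex


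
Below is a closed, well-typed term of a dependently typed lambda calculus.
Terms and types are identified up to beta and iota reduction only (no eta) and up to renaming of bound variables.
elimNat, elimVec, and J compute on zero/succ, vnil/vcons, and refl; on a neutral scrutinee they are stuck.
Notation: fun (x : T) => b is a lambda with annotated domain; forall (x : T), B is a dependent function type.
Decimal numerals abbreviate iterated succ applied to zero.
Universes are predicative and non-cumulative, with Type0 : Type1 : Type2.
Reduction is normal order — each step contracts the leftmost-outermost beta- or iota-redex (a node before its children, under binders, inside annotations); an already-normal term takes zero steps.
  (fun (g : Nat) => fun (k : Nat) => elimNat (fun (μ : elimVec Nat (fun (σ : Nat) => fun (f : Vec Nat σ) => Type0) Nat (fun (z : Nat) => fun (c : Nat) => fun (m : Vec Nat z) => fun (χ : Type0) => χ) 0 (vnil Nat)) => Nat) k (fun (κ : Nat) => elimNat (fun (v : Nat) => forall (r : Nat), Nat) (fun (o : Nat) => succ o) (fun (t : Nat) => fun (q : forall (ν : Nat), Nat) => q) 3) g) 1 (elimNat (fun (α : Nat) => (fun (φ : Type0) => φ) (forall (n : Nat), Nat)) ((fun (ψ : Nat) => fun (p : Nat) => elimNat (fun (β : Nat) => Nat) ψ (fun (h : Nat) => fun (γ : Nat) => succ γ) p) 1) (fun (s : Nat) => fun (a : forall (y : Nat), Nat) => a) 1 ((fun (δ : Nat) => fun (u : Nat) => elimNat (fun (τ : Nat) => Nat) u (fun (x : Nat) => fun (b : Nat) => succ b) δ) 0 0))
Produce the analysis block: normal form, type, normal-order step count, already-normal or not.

reduced normal form:
  2
inferred type:
  Nat
steps to reach normal form (normal order): 26
started in normal form: no
first contracted redex: a beta-redex


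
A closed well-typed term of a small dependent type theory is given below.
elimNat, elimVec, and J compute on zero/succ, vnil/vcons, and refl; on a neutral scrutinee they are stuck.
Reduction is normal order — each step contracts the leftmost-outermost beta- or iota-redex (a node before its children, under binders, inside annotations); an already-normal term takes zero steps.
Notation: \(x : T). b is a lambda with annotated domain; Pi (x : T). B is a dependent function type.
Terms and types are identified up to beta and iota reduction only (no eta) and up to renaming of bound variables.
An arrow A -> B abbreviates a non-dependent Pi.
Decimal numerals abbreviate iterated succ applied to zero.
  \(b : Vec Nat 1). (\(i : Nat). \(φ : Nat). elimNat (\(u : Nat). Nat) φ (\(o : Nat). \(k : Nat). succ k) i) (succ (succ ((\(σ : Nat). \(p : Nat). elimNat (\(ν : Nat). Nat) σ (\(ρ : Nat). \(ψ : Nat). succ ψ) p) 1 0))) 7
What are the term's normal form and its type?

reduced normal form:
  \(b : Vec Nat 1). 10
inferred type:
  Vec Nat 1 -> Nat
observation: reduction starts at a beta-redex, and 15 normal-order steps reach the normal form.


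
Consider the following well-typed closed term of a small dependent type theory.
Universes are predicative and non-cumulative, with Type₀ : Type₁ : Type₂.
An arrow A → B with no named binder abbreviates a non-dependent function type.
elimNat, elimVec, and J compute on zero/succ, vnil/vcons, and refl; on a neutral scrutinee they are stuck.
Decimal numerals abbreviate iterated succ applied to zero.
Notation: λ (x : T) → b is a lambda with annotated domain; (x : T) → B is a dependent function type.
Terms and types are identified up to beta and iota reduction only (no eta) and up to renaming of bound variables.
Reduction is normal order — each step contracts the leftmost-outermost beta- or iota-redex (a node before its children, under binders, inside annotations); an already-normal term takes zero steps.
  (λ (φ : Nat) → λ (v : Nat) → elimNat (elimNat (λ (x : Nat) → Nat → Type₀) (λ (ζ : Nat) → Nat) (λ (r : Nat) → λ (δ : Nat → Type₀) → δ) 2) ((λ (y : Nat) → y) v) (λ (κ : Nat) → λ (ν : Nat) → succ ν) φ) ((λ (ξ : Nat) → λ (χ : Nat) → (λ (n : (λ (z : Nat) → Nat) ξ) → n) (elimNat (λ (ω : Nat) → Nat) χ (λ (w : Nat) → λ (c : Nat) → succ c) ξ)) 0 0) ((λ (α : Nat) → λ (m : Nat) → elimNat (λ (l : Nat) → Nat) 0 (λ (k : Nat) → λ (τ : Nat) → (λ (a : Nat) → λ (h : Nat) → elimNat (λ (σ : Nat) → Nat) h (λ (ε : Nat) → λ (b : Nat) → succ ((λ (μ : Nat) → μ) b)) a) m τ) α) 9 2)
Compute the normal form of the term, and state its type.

reduced normal form:
  18
type:
  Nat
observation: contracting a beta-redex first, the term normalizes in 144 steps.


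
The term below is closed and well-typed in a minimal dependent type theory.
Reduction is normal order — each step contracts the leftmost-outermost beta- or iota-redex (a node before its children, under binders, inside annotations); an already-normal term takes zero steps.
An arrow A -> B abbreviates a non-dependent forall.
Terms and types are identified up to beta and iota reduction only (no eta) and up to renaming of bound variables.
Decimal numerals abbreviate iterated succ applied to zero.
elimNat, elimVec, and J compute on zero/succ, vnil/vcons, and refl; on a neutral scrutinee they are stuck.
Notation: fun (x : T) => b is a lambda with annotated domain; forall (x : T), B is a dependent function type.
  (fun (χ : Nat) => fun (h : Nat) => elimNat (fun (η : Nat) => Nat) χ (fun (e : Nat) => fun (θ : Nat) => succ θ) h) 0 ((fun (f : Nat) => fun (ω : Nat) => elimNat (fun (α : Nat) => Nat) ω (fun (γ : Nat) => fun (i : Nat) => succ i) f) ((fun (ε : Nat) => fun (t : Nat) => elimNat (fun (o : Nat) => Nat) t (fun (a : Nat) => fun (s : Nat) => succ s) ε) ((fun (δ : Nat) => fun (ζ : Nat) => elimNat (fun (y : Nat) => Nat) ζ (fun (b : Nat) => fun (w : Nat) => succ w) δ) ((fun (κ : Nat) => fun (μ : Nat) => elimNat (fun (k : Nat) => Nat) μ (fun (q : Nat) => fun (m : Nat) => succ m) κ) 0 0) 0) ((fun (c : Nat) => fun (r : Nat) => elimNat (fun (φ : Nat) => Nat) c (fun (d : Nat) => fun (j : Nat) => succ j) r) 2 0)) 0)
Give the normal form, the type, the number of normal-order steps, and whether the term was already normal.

resulting normal form:
  2
the term's type:
  Nat
normal-order step count: 30
already normal: no
first contracted redex: a beta-redex


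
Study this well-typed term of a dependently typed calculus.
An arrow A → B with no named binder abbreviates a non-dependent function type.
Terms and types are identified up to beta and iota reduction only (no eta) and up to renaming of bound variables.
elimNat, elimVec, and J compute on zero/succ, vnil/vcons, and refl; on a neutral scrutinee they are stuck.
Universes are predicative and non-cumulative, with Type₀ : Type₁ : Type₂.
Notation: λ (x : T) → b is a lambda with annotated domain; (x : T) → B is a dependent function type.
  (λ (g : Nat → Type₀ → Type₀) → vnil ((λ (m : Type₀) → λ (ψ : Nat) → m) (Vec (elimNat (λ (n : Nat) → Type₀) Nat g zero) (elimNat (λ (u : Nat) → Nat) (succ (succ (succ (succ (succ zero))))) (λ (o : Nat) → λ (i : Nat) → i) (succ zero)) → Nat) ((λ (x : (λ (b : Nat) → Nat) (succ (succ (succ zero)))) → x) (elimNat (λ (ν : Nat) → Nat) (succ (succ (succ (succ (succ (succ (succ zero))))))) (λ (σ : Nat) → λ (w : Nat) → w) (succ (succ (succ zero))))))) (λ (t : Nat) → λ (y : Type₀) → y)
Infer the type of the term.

inferred type:
  Vec (Vec Nat (succ (succ (succ (succ (succ zero))))) → Nat) zero


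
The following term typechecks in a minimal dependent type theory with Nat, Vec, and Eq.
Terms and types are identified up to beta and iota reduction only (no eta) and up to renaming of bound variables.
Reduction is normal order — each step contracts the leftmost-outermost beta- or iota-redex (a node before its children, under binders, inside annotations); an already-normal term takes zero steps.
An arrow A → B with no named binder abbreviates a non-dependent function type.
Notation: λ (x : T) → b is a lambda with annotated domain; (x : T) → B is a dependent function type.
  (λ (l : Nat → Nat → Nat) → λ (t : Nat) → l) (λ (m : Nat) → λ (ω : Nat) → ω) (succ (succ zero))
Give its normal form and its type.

resulting normal form:
  λ (l : Nat) → λ (t : Nat) → t
type:
  Nat → Nat → Nat
observation: 2 normal-order steps separate the term from its normal form.


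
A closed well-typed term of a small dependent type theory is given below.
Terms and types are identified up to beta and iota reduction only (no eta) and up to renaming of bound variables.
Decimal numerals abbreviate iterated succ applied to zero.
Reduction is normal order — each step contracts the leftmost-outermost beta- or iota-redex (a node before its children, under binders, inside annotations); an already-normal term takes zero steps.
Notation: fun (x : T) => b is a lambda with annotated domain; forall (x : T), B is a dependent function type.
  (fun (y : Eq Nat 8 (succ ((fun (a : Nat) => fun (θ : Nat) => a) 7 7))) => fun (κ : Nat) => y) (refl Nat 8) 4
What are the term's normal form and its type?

resulting normal form:
  refl Nat 8
the term's type:
  Eq Nat 8 8
observation: reduction starts at a beta-redex, and 2 normal-order steps reach the normal form.


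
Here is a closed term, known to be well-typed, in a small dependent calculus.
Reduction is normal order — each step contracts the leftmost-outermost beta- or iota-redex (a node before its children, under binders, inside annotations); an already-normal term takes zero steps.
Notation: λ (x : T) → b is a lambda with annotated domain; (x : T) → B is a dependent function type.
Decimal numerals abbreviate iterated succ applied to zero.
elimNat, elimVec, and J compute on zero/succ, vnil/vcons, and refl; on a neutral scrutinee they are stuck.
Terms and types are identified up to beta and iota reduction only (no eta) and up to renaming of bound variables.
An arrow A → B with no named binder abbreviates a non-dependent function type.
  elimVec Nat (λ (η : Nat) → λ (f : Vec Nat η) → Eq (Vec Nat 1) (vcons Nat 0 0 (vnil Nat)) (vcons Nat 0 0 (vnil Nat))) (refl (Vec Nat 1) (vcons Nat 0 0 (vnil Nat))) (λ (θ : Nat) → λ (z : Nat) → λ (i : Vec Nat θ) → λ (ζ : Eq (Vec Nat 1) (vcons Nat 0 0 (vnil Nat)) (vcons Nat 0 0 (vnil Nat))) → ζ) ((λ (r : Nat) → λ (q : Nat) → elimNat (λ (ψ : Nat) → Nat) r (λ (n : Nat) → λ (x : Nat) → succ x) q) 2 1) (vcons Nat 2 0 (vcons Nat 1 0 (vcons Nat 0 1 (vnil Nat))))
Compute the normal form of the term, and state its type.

resulting normal form:
  refl (Vec Nat 1) (vcons Nat 0 0 (vnil Nat))
type:
  Eq (Vec Nat 1) (vcons Nat 0 0 (vnil Nat)) (vcons Nat 0 0 (vnil Nat))


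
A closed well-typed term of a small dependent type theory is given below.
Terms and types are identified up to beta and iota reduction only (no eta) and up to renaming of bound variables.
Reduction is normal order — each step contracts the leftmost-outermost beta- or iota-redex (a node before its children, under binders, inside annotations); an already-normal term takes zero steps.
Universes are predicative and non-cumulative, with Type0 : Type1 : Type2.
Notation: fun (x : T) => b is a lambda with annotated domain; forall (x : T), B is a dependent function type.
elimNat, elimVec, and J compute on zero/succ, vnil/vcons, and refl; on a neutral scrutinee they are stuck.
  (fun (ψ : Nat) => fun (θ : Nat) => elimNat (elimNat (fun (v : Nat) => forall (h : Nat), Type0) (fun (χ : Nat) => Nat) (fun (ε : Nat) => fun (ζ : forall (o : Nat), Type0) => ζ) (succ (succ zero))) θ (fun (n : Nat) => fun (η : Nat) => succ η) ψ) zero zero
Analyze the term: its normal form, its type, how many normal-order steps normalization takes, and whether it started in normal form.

normal form:
  zero
inferred type:
  Nat
normal-order step count: 3
already normal: no
first redex: a beta-redex


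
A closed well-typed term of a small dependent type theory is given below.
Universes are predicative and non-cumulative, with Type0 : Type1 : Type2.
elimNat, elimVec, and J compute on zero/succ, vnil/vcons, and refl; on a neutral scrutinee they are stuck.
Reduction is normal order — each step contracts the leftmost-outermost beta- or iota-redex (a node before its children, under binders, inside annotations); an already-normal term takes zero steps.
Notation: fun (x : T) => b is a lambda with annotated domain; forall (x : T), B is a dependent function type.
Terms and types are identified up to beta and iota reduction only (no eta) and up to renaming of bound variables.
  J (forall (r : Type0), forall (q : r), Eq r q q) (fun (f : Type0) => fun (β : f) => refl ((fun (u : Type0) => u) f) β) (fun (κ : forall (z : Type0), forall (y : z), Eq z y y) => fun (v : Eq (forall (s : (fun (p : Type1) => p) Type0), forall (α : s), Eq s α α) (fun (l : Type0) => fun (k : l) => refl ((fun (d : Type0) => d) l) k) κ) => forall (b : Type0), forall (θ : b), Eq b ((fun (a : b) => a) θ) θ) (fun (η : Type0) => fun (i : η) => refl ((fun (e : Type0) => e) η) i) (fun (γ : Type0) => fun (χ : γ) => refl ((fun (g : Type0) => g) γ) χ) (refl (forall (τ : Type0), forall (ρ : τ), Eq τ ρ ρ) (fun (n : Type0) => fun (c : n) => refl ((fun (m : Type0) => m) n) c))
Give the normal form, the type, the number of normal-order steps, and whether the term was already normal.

reduced normal form:
  fun (r : Type0) => fun (q : r) => refl r q
type:
  forall (r : Type0), forall (q : r), Eq r q q
steps to reach normal form (normal order): 2
started in normal form: no
first contracted redex: a J iota-redex


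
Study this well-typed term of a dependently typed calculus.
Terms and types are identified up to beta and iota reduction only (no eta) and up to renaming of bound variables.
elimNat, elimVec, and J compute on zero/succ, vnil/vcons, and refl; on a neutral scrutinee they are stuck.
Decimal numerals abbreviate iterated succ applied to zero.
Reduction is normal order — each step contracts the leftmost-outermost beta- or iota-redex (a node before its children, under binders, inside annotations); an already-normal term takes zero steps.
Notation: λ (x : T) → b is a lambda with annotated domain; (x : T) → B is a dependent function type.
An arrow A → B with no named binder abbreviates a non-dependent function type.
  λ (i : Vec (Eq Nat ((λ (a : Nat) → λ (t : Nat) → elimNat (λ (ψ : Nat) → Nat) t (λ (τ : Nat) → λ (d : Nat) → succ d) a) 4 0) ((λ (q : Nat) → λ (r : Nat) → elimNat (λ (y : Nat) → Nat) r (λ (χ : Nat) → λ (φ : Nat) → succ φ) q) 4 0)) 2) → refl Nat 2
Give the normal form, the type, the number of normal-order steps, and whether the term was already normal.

reduced normal form:
  λ (i : Vec (Eq Nat 4 4) 2) → refl Nat 2
inferred type:
  Vec (Eq Nat 4 4) 2 → Eq Nat 2 2
reduction steps (normal order): 30
term was already normal: no
first redex: a beta-redex


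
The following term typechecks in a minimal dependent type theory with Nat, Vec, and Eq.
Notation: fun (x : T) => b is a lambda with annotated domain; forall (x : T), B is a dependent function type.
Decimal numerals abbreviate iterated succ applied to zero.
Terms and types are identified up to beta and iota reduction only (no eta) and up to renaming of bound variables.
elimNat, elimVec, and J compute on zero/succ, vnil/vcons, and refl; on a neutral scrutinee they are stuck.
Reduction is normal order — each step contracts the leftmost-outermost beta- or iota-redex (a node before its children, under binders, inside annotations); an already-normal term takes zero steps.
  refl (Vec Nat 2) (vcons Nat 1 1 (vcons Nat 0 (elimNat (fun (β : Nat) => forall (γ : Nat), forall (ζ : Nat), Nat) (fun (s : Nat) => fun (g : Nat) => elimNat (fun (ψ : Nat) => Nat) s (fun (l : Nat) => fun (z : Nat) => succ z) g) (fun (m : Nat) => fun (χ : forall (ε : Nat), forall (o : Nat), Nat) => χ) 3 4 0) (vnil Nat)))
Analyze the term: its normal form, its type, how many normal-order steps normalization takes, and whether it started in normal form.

normal form:
  refl (Vec Nat 2) (vcons Nat 1 1 (vcons Nat 0 4 (vnil Nat)))
inferred type:
  Eq (Vec Nat 2) (vcons Nat 1 1 (vcons Nat 0 4 (vnil Nat))) (vcons Nat 1 1 (vcons Nat 0 4 (vnil Nat)))
reduction steps (normal order): 13
term was already normal: no
first contracted redex: an elimNat iota-redex


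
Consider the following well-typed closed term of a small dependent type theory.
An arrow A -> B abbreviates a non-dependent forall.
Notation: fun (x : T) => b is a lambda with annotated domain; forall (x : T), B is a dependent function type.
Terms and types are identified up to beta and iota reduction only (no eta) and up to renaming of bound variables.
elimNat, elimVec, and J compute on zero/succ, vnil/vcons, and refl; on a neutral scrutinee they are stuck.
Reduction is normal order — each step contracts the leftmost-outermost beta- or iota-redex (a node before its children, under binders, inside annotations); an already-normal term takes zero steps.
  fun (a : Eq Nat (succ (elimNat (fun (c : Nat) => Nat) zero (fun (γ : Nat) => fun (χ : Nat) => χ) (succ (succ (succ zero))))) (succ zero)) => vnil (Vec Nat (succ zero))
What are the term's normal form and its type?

resulting normal form:
  fun (a : Eq Nat (succ zero) (succ zero)) => vnil (Vec Nat (succ zero))
type:
  Eq Nat (succ zero) (succ zero) -> Vec (Vec Nat (succ zero)) zero
observation: reduction starts at an elimNat iota-redex, and 10 normal-order steps reach the normal form.


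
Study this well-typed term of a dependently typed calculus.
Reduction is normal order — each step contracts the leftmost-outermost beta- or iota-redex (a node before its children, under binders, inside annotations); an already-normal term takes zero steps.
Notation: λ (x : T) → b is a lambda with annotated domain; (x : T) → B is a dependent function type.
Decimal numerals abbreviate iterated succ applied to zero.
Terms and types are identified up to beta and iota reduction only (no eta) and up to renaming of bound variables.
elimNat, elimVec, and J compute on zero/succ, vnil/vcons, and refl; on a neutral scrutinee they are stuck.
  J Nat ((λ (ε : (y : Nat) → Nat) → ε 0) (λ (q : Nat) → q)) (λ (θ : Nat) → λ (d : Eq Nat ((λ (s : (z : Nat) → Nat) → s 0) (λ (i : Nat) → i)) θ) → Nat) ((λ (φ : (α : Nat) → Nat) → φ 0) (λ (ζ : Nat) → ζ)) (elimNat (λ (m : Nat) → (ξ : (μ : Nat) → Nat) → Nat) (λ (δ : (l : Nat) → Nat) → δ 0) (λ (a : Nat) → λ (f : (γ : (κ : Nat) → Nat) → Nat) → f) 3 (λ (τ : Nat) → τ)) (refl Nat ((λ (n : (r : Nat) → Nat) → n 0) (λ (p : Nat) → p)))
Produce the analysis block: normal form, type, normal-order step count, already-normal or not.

normal form:
  0
the term's type:
  Nat
reduction steps (normal order): 3
term was already normal: no
first redex: a J iota-redex


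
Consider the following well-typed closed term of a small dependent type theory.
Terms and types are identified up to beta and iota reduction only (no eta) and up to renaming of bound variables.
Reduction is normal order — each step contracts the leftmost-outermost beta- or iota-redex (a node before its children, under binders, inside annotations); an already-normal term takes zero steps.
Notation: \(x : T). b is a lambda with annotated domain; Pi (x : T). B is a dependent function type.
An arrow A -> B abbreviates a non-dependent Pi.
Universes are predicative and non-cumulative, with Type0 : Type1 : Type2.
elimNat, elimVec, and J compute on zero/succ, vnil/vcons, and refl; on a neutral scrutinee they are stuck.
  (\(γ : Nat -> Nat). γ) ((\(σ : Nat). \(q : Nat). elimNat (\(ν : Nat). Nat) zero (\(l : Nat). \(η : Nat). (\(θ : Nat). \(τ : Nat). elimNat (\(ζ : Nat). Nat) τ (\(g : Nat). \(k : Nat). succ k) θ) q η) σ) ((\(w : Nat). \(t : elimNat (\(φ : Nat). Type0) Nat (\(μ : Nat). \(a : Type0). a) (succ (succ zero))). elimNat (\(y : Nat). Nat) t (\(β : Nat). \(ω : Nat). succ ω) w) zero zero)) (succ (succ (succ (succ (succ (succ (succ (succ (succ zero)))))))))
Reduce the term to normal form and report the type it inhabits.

reduced normal form:
  zero
type:
  Nat


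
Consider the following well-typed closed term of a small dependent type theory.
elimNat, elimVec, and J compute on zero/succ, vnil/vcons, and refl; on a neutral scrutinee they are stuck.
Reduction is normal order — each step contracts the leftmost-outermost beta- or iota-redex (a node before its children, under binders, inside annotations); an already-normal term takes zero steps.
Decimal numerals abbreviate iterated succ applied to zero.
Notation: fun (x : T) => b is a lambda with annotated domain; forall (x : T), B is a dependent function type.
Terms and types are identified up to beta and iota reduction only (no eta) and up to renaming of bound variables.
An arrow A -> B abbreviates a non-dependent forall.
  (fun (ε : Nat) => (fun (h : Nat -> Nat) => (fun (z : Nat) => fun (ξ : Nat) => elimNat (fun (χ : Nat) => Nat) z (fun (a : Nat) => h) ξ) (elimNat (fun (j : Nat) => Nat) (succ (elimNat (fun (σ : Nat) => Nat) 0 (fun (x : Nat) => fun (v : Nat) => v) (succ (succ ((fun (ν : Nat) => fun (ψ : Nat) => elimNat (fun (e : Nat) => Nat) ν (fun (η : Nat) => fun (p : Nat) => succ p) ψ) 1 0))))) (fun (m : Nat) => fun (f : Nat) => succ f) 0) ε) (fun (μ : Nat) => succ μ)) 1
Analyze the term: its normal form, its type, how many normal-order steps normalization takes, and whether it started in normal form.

normal form:
  2
inferred type:
  Nat
steps to reach normal form (normal order): 22
term was already normal: no
first contracted redex: a beta-redex


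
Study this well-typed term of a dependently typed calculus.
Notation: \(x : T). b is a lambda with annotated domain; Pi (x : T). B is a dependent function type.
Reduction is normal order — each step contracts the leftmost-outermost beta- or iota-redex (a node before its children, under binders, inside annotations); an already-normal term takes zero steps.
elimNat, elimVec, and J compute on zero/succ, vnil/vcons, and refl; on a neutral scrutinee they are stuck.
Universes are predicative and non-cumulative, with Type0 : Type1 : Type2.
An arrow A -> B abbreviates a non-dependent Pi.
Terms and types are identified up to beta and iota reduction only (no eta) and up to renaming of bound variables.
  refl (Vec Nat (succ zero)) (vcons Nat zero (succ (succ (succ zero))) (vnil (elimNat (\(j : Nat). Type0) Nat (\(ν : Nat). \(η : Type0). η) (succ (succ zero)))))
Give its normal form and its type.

resulting normal form:
  refl (Vec Nat (succ zero)) (vcons Nat zero (succ (succ (succ zero))) (vnil Nat))
the term's type:
  Eq (Vec Nat (succ zero)) (vcons Nat zero (succ (succ (succ zero))) (vnil Nat)) (vcons Nat zero (succ (succ (succ zero))) (vnil Nat))
observation: the term reaches its normal form after 7 normal-order steps.


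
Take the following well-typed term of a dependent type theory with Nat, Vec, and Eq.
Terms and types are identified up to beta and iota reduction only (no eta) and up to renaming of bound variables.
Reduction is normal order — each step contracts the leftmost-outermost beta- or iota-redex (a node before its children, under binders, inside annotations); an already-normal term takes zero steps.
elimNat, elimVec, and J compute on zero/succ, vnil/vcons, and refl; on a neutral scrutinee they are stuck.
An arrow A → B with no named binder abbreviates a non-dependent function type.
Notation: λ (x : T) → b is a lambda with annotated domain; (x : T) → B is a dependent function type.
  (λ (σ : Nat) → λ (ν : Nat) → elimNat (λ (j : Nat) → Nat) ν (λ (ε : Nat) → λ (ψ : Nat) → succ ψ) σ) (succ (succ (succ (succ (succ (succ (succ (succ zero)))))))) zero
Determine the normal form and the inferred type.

normal form:
  succ (succ (succ (succ (succ (succ (succ (succ zero)))))))
the term's type:
  Nat
observation: the leftmost-outermost redex is a beta-redex, and normalization takes 27 steps.
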